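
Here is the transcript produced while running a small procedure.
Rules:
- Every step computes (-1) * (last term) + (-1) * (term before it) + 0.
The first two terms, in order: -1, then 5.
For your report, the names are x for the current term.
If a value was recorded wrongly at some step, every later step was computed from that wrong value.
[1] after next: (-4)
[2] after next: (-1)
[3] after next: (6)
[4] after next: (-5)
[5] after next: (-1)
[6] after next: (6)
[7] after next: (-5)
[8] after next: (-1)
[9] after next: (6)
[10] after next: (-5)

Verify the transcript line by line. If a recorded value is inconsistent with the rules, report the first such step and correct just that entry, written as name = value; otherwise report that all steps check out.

1. x = -1*(5) + (-1)*(-1) + (0) = -4 (same as recorded)
2. x = -1*(-4) + (-1)*(5) + (0) = -1 (no discrepancy)
3. x = -1*(-1) + (-1)*(-4) + (0) = 5 (the transcript has a different value)
First incorrect step: 3; the correct value is x = 5.

step 3, x = 5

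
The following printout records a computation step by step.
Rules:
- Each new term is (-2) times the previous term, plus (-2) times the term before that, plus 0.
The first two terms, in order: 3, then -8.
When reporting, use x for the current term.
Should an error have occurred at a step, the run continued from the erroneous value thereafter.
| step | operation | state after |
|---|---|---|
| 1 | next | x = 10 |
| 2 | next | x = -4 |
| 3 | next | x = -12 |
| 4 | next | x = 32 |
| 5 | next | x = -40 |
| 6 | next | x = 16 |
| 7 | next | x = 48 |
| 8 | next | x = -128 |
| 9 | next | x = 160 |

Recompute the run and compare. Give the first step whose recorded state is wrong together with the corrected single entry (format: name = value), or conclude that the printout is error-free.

no error

Recomputing the run from the initial state:
step 1: x = 10
step 2: x = -4
step 3: x = -12
step 4: x = 32
step 5: x = -40
step 6: x = 16
step 7: x = 48
step 8: x = -128
step 9: x = 160
This matches the printout at every step.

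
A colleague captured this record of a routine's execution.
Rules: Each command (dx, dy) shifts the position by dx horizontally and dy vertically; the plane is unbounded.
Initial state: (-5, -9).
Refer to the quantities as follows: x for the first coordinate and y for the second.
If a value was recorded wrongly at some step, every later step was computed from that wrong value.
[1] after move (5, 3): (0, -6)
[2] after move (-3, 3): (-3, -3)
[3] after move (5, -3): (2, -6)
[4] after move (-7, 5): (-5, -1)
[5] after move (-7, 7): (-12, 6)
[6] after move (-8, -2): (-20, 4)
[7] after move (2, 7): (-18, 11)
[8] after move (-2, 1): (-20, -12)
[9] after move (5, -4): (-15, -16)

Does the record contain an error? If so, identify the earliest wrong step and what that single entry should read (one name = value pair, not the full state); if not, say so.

1. x = -5 + (5) = 0, y = -9 + (3) = -6 (agrees with the record)
2. x = 0 + (-3) = -3, y = -6 + (3) = -3 (exactly as logged)
3. x = -3 + (5) = 2, y = -3 + (-3) = -6 (no discrepancy)
4. x = 2 + (-7) = -5, y = -6 + (5) = -1 (consistent with the record)
5. x = -5 + (-7) = -12, y = -1 + (7) = 6 (matches)
6. x = -12 + (-8) = -20, y = 6 + (-2) = 4 (agrees with the record)
7. x = -20 + (2) = -18, y = 4 + (7) = 11 (exactly as logged)
8. x = -18 + (-2) = -20, y = 11 + (1) = 12 (this is not what the record shows)
First deviation found at step 8; the corrected entry is y = 12.

step 8, y = 12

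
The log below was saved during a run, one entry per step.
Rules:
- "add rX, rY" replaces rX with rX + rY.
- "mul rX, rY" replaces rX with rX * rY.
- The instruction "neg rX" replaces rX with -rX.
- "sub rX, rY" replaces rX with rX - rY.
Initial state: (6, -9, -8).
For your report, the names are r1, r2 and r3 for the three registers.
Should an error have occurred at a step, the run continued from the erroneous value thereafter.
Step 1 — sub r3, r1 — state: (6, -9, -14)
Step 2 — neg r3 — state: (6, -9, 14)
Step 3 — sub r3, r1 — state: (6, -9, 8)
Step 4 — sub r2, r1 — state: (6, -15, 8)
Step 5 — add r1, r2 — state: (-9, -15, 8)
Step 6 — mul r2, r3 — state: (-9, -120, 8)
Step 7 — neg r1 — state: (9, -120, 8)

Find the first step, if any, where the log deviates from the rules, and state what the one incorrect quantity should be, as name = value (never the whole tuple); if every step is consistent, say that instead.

Step 1: r3 = -8 - 6 = -14 — confirmed correct.
Step 2: r3 = -(-14) = 14 — consistent with the log.
Step 3: r3 = 14 - 6 = 8 — agrees with the log.
Step 4: r2 = -9 - 6 = -15 — consistent with the log.
Step 5: r1 = 6 + -15 = -9 — exactly as logged.
Step 6: r2 = -15 * 8 = -120 — in agreement.
Step 7: r1 = -(-9) = 9 — matches.
All steps check out; nothing to correct.

no error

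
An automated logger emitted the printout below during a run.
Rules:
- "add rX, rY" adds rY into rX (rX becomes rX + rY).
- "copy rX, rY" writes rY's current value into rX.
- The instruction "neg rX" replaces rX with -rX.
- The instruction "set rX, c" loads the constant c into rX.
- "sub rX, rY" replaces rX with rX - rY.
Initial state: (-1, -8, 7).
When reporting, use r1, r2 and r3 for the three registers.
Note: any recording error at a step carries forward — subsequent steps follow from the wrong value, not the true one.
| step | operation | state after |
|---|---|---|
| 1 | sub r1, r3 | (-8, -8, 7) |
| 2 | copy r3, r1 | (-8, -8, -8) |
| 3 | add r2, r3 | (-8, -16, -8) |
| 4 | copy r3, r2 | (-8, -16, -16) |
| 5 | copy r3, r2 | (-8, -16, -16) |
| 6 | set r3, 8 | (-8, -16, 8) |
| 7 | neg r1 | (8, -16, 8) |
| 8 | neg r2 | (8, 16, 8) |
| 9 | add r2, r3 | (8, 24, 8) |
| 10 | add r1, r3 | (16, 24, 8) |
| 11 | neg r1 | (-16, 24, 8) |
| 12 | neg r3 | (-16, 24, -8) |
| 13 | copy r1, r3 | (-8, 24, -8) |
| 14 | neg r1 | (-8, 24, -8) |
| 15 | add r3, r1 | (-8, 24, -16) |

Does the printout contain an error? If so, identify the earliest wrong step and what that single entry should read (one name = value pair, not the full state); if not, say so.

Recomputing the run from the initial state:
step 1: r1 = -8, r2 = -8, r3 = 7
step 2: r1 = -8, r2 = -8, r3 = -8
step 3: r1 = -8, r2 = -16, r3 = -8
step 4: r1 = -8, r2 = -16, r3 = -16
step 5: r1 = -8, r2 = -16, r3 = -16
step 6: r1 = -8, r2 = -16, r3 = 8
step 7: r1 = 8, r2 = -16, r3 = 8
step 8: r1 = 8, r2 = 16, r3 = 8
step 9: r1 = 8, r2 = 24, r3 = 8
step 10: r1 = 16, r2 = 24, r3 = 8
step 11: r1 = -16, r2 = 24, r3 = 8
step 12: r1 = -16, r2 = 24, r3 = -8
step 13: r1 = -8, r2 = 24, r3 = -8
step 14: r1 = 8, r2 = 24, r3 = -8
step 15: r1 = 8, r2 = 24, r3 = 0
The first disagreement with the printout is at step 14, where the value should be r1 = 8.

step 14, r1 = 8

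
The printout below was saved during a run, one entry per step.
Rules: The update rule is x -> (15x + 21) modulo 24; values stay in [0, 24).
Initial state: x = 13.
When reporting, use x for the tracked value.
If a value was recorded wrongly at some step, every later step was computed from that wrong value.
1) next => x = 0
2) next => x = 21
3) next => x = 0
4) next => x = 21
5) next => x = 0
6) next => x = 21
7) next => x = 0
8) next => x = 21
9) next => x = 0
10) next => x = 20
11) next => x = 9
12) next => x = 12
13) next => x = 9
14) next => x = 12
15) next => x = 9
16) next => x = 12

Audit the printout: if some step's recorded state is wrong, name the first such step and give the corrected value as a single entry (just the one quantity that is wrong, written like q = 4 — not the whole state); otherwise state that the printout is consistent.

step 10, x = 21

Step 1: x = (15*13 + 21) mod 24 = 0 — consistent with the printout.
Step 2: x = (15*0 + 21) mod 24 = 21 — same as recorded.
Step 3: x = (15*21 + 21) mod 24 = 0 — exactly as logged.
Step 4: x = (15*0 + 21) mod 24 = 21 — agrees with the printout.
Step 5: x = (15*21 + 21) mod 24 = 0 — verified.
Step 6: x = (15*0 + 21) mod 24 = 21 — agrees with the printout.
Step 7: x = (15*21 + 21) mod 24 = 0 — matches.
Step 8: x = (15*0 + 21) mod 24 = 21 — matches.
Step 9: x = (15*21 + 21) mod 24 = 0 — verified.
Step 10: x = (15*0 + 21) mod 24 = 21 — not what was recorded.
First deviation found at step 10; the corrected entry is x = 21.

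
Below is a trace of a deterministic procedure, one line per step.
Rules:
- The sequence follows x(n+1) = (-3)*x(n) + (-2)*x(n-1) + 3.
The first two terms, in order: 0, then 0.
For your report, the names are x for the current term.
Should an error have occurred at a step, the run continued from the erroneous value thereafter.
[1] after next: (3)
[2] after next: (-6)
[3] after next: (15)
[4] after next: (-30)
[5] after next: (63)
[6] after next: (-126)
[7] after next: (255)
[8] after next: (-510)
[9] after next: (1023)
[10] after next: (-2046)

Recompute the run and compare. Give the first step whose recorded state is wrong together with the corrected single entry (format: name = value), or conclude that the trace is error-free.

Recomputing the run from the initial state:
step 1: x = 3
step 2: x = -6
step 3: x = 15
step 4: x = -30
step 5: x = 63
step 6: x = -126
step 7: x = 255
step 8: x = -510
step 9: x = 1023
step 10: x = -2046
This matches the trace at every step.

no error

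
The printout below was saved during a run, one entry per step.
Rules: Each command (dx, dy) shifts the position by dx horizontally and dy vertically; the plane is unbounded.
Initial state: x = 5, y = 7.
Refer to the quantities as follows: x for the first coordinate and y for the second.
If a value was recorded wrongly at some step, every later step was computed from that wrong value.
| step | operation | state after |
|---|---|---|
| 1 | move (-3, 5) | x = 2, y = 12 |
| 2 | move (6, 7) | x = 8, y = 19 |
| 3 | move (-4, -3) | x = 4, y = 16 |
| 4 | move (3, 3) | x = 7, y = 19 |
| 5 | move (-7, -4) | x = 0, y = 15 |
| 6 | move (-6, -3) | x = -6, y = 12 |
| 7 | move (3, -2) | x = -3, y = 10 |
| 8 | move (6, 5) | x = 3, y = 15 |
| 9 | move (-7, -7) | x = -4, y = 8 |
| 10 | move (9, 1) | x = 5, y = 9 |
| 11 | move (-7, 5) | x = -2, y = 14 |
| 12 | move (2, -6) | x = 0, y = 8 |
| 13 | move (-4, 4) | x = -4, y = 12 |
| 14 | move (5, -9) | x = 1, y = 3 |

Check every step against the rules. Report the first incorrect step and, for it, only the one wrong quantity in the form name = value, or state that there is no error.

1. x = 5 + (-3) = 2, y = 7 + (5) = 12 (exactly as logged)
2. x = 2 + (6) = 8, y = 12 + (7) = 19 (same as recorded)
3. x = 8 + (-4) = 4, y = 19 + (-3) = 16 (matches)
4. x = 4 + (3) = 7, y = 16 + (3) = 19 (consistent with the printout)
5. x = 7 + (-7) = 0, y = 19 + (-4) = 15 (agrees with the printout)
6. x = 0 + (-6) = -6, y = 15 + (-3) = 12 (no discrepancy)
7. x = -6 + (3) = -3, y = 12 + (-2) = 10 (consistent with the printout)
8. x = -3 + (6) = 3, y = 10 + (5) = 15 (exactly as logged)
9. x = 3 + (-7) = -4, y = 15 + (-7) = 8 (agrees with the printout)
10. x = -4 + (9) = 5, y = 8 + (1) = 9 (exactly as logged)
11. x = 5 + (-7) = -2, y = 9 + (5) = 14 (verified)
12. x = -2 + (2) = 0, y = 14 + (-6) = 8 (matches)
13. x = 0 + (-4) = -4, y = 8 + (4) = 12 (verified)
14. x = -4 + (5) = 1, y = 12 + (-9) = 3 (no discrepancy)
Each recorded entry agrees with the recomputation.

no error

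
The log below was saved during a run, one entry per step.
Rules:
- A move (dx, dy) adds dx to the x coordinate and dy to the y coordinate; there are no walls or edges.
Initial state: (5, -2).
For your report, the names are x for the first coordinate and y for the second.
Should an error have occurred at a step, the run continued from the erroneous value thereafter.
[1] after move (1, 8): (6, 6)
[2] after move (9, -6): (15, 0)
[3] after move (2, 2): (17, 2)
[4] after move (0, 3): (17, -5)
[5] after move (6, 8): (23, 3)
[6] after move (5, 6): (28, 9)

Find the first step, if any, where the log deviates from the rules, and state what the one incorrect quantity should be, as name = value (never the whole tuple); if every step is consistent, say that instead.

Recomputing the run from the initial state:
step 1: x = 6, y = 6
step 2: x = 15, y = 0
step 3: x = 17, y = 2
step 4: x = 17, y = 5
step 5: x = 23, y = 13
step 6: x = 28, y = 19
The first disagreement with the log is at step 4, where the value should be y = 5.

step 4, y = 5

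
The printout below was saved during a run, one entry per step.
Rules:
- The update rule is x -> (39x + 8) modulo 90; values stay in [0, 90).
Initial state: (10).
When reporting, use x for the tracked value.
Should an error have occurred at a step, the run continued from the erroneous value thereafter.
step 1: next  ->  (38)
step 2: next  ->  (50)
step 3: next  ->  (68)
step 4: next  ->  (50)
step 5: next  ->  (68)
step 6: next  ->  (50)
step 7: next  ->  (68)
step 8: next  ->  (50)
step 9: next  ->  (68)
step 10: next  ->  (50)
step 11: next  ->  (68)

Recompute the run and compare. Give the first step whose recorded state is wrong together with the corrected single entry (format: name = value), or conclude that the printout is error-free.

no error

step 1: x = (39*10 + 8) mod 90 = 38 -> same as recorded
step 2: x = (39*38 + 8) mod 90 = 50 -> verified
step 3: x = (39*50 + 8) mod 90 = 68 -> same as recorded
step 4: x = (39*68 + 8) mod 90 = 50 -> same as recorded
step 5: x = (39*50 + 8) mod 90 = 68 -> exactly as logged
step 6: x = (39*68 + 8) mod 90 = 50 -> no discrepancy
step 7: x = (39*50 + 8) mod 90 = 68 -> no discrepancy
step 8: x = (39*68 + 8) mod 90 = 50 -> exactly as logged
step 9: x = (39*50 + 8) mod 90 = 68 -> agrees with the printout
step 10: x = (39*68 + 8) mod 90 = 50 -> same as recorded
step 11: x = (39*50 + 8) mod 90 = 68 -> verified
All entries verified; no error found.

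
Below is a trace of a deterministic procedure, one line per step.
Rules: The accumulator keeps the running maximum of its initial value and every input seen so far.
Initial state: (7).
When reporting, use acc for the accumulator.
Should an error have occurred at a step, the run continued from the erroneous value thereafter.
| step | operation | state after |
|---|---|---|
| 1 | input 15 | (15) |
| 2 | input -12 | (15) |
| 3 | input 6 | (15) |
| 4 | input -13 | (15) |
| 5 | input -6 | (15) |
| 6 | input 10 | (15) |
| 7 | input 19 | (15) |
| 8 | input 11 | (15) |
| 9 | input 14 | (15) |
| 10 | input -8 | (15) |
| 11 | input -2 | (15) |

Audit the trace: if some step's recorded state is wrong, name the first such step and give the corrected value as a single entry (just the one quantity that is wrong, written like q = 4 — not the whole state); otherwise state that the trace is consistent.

Recomputing the run from the initial state:
step 1: acc = 15
step 2: acc = 15
step 3: acc = 15
step 4: acc = 15
step 5: acc = 15
step 6: acc = 15
step 7: acc = 19
step 8: acc = 19
step 9: acc = 19
step 10: acc = 19
step 11: acc = 19
The first disagreement with the trace is at step 7, where the value should be acc = 19.

step 7, acc = 19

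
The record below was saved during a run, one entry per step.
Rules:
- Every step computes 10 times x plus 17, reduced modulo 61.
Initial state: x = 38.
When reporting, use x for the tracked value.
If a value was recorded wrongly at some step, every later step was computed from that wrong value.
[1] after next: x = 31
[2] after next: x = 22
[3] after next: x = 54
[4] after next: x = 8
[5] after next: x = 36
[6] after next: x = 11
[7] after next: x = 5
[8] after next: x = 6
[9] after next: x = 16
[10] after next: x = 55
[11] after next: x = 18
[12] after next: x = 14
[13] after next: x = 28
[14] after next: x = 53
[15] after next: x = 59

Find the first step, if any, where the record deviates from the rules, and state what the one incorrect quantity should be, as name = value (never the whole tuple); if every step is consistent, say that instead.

step 13, x = 35

1. x = (10*38 + 17) mod 61 = 31 (matches)
2. x = (10*31 + 17) mod 61 = 22 (in agreement)
3. x = (10*22 + 17) mod 61 = 54 (same as recorded)
4. x = (10*54 + 17) mod 61 = 8 (consistent with the record)
5. x = (10*8 + 17) mod 61 = 36 (agrees with the record)
6. x = (10*36 + 17) mod 61 = 11 (checks out)
7. x = (10*11 + 17) mod 61 = 5 (verified)
8. x = (10*5 + 17) mod 61 = 6 (checks out)
9. x = (10*6 + 17) mod 61 = 16 (checks out)
10. x = (10*16 + 17) mod 61 = 55 (confirmed correct)
11. x = (10*55 + 17) mod 61 = 18 (consistent with the record)
12. x = (10*18 + 17) mod 61 = 14 (checks out)
13. x = (10*14 + 17) mod 61 = 35 (a discrepancy with the record)
The audit stops at step 13: the recorded entry is wrong and should be x = 35.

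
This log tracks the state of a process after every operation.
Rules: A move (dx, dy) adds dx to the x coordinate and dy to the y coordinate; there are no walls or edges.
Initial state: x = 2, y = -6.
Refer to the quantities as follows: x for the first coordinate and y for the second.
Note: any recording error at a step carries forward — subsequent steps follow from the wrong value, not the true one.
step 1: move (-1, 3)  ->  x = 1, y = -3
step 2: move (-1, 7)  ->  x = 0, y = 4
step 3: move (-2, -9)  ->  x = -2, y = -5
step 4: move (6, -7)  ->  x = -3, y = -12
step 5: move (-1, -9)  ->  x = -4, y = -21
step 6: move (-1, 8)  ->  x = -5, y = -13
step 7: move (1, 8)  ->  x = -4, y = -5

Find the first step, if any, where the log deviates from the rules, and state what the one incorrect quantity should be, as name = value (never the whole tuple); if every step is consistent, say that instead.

Step 1: x = 2 + (-1) = 1, y = -6 + (3) = -3 — verified.
Step 2: x = 1 + (-1) = 0, y = -3 + (7) = 4 — in agreement.
Step 3: x = 0 + (-2) = -2, y = 4 + (-9) = -5 — consistent with the log.
Step 4: x = -2 + (6) = 4, y = -5 + (-7) = -12 — not what was recorded.
First deviation found at step 4; the corrected entry is x = 4.

step 4, x = 4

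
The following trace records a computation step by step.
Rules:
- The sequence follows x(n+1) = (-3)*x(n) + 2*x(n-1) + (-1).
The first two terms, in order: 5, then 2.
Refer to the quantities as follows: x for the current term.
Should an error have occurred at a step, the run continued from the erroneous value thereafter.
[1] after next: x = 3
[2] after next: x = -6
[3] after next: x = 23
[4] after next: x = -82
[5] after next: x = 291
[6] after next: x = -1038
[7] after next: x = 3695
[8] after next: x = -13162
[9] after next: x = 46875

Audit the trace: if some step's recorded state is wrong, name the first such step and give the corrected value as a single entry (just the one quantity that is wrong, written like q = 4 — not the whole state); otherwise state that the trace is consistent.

Recomputing the run from the initial state:
step 1: x = 3
step 2: x = -6
step 3: x = 23
step 4: x = -82
step 5: x = 291
step 6: x = -1038
step 7: x = 3695
step 8: x = -13162
step 9: x = 46875
This matches the trace at every step.

no error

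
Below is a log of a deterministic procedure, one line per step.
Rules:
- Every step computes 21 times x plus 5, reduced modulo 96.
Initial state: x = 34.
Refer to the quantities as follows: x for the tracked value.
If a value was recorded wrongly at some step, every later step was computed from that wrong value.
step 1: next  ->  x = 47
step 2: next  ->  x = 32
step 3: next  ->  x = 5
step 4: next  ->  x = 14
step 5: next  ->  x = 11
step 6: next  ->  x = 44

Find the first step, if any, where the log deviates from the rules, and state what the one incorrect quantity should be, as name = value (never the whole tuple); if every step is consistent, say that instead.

no error

Recomputing the run from the initial state:
step 1: x = 47
step 2: x = 32
step 3: x = 5
step 4: x = 14
step 5: x = 11
step 6: x = 44
This matches the log at every step.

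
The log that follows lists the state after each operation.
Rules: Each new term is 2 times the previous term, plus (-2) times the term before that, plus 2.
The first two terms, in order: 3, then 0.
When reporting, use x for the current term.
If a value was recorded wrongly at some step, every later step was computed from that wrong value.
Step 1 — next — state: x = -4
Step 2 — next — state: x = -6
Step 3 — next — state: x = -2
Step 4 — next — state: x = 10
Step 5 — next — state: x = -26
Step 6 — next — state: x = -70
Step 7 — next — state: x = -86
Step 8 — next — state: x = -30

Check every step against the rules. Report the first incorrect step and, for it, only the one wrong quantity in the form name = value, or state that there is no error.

Recomputing the run from the initial state:
step 1: x = -4
step 2: x = -6
step 3: x = -2
step 4: x = 10
step 5: x = 26
step 6: x = 34
step 7: x = 18
step 8: x = -30
The first disagreement with the log is at step 5, where the value should be x = 26.

step 5, x = 26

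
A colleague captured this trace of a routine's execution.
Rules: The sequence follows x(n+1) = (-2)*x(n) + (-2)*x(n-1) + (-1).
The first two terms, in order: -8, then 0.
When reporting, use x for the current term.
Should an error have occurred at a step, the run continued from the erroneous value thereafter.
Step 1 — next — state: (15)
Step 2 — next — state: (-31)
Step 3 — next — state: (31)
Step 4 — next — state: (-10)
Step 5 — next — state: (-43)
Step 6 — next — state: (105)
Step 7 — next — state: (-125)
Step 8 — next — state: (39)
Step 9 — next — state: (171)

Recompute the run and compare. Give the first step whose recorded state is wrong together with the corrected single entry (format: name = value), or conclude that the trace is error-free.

Step 1: x = -2*(0) + (-2)*(-8) + (-1) = 15 — checks out.
Step 2: x = -2*(15) + (-2)*(0) + (-1) = -31 — exactly as logged.
Step 3: x = -2*(-31) + (-2)*(15) + (-1) = 31 — exactly as logged.
Step 4: x = -2*(31) + (-2)*(-31) + (-1) = -1 — first mismatch against the trace.
So the first discrepancy is step 4, where the right value is x = -1.

step 4, x = -1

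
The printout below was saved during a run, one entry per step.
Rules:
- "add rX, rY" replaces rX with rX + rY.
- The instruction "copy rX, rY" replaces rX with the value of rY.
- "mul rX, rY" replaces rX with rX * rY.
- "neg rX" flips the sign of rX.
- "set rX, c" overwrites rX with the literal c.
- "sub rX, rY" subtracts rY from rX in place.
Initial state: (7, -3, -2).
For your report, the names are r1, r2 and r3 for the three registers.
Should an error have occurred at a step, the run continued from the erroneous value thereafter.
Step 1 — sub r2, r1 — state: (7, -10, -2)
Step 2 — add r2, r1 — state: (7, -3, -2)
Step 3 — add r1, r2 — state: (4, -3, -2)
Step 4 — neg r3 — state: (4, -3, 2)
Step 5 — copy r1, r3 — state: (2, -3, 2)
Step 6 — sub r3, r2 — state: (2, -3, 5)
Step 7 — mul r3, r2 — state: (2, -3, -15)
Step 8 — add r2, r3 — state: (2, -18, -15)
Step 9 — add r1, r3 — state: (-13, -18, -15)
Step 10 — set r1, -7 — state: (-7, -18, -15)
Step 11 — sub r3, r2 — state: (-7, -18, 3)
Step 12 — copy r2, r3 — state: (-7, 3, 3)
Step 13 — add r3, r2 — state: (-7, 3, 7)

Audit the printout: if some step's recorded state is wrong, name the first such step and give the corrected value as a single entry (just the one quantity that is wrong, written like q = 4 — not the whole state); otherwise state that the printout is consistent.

Recomputing the run from the initial state:
step 1: r1 = 7, r2 = -10, r3 = -2
step 2: r1 = 7, r2 = -3, r3 = -2
step 3: r1 = 4, r2 = -3, r3 = -2
step 4: r1 = 4, r2 = -3, r3 = 2
step 5: r1 = 2, r2 = -3, r3 = 2
step 6: r1 = 2, r2 = -3, r3 = 5
step 7: r1 = 2, r2 = -3, r3 = -15
step 8: r1 = 2, r2 = -18, r3 = -15
step 9: r1 = -13, r2 = -18, r3 = -15
step 10: r1 = -7, r2 = -18, r3 = -15
step 11: r1 = -7, r2 = -18, r3 = 3
step 12: r1 = -7, r2 = 3, r3 = 3
step 13: r1 = -7, r2 = 3, r3 = 6
The first disagreement with the printout is at step 13, where the value should be r3 = 6.

step 13, r3 = 6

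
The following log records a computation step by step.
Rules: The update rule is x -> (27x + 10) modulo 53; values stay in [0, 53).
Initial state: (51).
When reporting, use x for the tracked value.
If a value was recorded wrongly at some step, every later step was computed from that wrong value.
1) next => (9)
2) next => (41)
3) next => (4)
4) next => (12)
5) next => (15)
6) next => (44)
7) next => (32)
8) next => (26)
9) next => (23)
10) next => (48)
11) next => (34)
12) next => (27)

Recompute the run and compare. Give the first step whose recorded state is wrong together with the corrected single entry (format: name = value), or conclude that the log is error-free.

step 5, x = 16

Recomputing the run from the initial state:
step 1: x = 9
step 2: x = 41
step 3: x = 4
step 4: x = 12
step 5: x = 16
step 6: x = 18
step 7: x = 19
step 8: x = 46
step 9: x = 33
step 10: x = 0
step 11: x = 10
step 12: x = 15
The first disagreement with the log is at step 5, where the value should be x = 16.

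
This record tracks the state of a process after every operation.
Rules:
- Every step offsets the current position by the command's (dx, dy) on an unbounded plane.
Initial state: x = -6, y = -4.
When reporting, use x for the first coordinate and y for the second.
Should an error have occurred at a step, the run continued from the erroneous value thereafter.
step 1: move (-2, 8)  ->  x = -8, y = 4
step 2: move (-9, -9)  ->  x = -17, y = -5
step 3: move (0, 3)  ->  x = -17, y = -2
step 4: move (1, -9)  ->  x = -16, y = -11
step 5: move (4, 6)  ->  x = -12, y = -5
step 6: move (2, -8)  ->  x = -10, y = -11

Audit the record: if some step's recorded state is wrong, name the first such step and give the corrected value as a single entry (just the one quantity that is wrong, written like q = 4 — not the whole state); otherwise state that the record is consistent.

Recomputing the run from the initial state:
step 1: x = -8, y = 4
step 2: x = -17, y = -5
step 3: x = -17, y = -2
step 4: x = -16, y = -11
step 5: x = -12, y = -5
step 6: x = -10, y = -13
The first disagreement with the record is at step 6, where the value should be y = -13.

step 6, y = -13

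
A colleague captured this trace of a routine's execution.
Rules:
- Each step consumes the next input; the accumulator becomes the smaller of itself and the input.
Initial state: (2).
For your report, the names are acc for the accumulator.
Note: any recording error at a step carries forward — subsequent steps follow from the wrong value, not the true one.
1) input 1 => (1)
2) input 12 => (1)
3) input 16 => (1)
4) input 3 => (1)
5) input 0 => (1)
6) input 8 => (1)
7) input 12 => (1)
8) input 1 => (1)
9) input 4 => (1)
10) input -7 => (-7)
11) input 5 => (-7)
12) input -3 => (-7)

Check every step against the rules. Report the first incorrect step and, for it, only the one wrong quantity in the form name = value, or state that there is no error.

step 5, acc = 0

Recomputing the run from the initial state:
step 1: acc = 1
step 2: acc = 1
step 3: acc = 1
step 4: acc = 1
step 5: acc = 0
step 6: acc = 0
step 7: acc = 0
step 8: acc = 0
step 9: acc = 0
step 10: acc = -7
step 11: acc = -7
step 12: acc = -7
The first disagreement with the trace is at step 5, where the value should be acc = 0.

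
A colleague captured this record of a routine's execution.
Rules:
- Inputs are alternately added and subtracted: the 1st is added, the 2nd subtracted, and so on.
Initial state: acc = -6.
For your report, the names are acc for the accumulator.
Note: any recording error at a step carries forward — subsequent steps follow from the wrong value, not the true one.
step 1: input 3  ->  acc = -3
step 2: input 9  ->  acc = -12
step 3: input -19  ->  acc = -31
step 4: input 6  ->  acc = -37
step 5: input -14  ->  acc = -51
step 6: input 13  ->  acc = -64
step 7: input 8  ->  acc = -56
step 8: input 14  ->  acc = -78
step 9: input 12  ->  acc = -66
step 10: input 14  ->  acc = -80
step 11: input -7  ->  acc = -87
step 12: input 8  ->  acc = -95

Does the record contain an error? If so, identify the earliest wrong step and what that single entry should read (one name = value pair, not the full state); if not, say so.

step 1: acc = -6 + 3 = -3 -> same as recorded
step 2: acc = -3 - 9 = -12 -> confirmed correct
step 3: acc = -12 + -19 = -31 -> confirmed correct
step 4: acc = -31 - 6 = -37 -> confirmed correct
step 5: acc = -37 + -14 = -51 -> exactly as logged
step 6: acc = -51 - 13 = -64 -> verified
step 7: acc = -64 + 8 = -56 -> matches
step 8: acc = -56 - 14 = -70 -> the recorded entry deviates here
The earliest wrong entry is at step 8: it should read acc = -70.

step 8, acc = -70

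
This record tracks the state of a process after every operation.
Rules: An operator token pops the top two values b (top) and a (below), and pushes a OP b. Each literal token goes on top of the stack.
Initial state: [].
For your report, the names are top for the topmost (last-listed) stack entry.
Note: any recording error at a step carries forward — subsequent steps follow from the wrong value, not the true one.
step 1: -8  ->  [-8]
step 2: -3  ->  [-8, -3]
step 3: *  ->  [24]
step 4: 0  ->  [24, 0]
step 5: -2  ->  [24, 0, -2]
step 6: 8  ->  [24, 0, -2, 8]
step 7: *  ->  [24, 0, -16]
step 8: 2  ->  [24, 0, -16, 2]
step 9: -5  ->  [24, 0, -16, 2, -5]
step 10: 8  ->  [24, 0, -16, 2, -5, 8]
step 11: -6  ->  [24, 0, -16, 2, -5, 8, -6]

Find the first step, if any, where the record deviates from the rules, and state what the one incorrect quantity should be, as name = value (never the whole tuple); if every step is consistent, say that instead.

no error

Recomputing the run from the initial state:
step 1: [-8]
step 2: [-8, -3]
step 3: [24]
step 4: [24, 0]
step 5: [24, 0, -2]
step 6: [24, 0, -2, 8]
step 7: [24, 0, -16]
step 8: [24, 0, -16, 2]
step 9: [24, 0, -16, 2, -5]
step 10: [24, 0, -16, 2, -5, 8]
step 11: [24, 0, -16, 2, -5, 8, -6]
This matches the record at every step.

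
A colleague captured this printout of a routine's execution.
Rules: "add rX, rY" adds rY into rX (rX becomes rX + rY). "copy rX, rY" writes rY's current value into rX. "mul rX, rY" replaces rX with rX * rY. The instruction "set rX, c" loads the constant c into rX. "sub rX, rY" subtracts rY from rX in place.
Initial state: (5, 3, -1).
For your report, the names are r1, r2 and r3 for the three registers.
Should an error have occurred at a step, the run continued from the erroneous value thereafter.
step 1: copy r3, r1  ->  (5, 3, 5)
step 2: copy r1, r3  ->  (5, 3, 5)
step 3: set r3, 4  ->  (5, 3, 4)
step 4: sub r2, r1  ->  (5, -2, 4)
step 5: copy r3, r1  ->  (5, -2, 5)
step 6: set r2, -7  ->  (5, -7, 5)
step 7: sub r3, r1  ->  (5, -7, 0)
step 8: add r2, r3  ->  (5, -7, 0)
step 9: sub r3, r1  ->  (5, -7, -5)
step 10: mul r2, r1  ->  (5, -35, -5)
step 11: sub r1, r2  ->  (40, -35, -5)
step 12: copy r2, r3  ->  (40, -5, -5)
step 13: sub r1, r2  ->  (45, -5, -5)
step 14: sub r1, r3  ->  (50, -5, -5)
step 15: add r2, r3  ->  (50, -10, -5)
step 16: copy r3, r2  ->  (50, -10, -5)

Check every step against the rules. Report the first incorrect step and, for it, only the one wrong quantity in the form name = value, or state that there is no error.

step 1: r3 = 5 -> in agreement
step 2: r1 = 5 -> confirmed correct
step 3: r3 = 4 -> agrees with the printout
step 4: r2 = 3 - 5 = -2 -> verified
step 5: r3 = 5 -> verified
step 6: r2 = -7 -> same as recorded
step 7: r3 = 5 - 5 = 0 -> confirmed correct
step 8: r2 = -7 + 0 = -7 -> agrees with the printout
step 9: r3 = 0 - 5 = -5 -> agrees with the printout
step 10: r2 = -7 * 5 = -35 -> agrees with the printout
step 11: r1 = 5 - -35 = 40 -> matches
step 12: r2 = -5 -> confirmed correct
step 13: r1 = 40 - -5 = 45 -> agrees with the printout
step 14: r1 = 45 - -5 = 50 -> exactly as logged
step 15: r2 = -5 + -5 = -10 -> agrees with the printout
step 16: r3 = -10 -> the printout has a different value
So the first discrepancy is step 16, where the right value is r3 = -10.

step 16, r3 = -10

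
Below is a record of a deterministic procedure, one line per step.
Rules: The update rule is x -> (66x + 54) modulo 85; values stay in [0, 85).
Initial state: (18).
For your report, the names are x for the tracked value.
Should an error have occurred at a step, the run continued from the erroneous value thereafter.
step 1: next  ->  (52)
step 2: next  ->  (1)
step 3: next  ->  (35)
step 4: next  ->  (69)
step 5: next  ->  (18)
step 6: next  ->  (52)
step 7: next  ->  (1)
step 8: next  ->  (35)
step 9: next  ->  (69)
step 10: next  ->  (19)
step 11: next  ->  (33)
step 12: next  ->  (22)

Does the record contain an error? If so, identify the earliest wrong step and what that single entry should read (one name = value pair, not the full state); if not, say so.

Recomputing the run from the initial state:
step 1: x = 52
step 2: x = 1
step 3: x = 35
step 4: x = 69
step 5: x = 18
step 6: x = 52
step 7: x = 1
step 8: x = 35
step 9: x = 69
step 10: x = 18
step 11: x = 52
step 12: x = 1
The first disagreement with the record is at step 10, where the value should be x = 18.

step 10, x = 18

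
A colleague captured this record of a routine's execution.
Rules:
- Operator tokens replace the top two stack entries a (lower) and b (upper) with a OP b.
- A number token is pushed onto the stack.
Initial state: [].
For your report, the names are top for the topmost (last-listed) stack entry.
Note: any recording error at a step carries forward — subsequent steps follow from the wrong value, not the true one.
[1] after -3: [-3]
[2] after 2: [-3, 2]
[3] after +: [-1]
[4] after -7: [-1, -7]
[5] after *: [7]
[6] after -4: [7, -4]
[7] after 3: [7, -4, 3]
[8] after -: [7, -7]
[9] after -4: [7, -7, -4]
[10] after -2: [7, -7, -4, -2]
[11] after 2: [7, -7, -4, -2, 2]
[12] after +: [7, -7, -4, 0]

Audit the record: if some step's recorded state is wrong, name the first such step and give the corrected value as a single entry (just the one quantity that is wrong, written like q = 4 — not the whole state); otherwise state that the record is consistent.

no error

Recomputing the run from the initial state:
step 1: [-3]
step 2: [-3, 2]
step 3: [-1]
step 4: [-1, -7]
step 5: [7]
step 6: [7, -4]
step 7: [7, -4, 3]
step 8: [7, -7]
step 9: [7, -7, -4]
step 10: [7, -7, -4, -2]
step 11: [7, -7, -4, -2, 2]
step 12: [7, -7, -4, 0]
This matches the record at every step.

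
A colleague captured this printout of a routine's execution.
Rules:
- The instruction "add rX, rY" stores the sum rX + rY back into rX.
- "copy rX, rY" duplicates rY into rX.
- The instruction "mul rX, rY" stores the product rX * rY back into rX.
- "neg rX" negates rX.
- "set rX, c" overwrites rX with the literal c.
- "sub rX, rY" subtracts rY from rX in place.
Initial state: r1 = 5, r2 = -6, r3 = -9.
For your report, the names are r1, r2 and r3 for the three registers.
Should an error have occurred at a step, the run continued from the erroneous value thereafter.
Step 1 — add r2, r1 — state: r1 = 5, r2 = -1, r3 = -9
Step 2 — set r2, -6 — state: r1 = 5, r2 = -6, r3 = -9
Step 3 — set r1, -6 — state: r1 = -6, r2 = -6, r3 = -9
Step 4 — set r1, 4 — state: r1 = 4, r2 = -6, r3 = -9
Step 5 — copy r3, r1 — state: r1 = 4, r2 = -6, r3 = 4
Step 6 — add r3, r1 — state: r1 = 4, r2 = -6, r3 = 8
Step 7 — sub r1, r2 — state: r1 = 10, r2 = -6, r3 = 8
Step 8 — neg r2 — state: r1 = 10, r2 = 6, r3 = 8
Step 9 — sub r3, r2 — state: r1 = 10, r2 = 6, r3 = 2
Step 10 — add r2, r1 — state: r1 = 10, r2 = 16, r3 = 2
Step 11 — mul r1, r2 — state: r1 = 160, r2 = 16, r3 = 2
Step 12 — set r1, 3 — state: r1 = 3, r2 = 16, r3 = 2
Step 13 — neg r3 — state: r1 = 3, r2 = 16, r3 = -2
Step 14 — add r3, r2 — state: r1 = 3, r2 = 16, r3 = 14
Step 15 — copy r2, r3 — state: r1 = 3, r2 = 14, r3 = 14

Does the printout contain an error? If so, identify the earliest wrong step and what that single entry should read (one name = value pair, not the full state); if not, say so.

no error

step 1: r2 = -6 + 5 = -1 -> matches
step 2: r2 = -6 -> no discrepancy
step 3: r1 = -6 -> consistent with the printout
step 4: r1 = 4 -> in agreement
step 5: r3 = 4 -> exactly as logged
step 6: r3 = 4 + 4 = 8 -> no discrepancy
step 7: r1 = 4 - -6 = 10 -> consistent with the printout
step 8: r2 = -(-6) = 6 -> in agreement
step 9: r3 = 8 - 6 = 2 -> verified
step 10: r2 = 6 + 10 = 16 -> no discrepancy
step 11: r1 = 10 * 16 = 160 -> matches
step 12: r1 = 3 -> same as recorded
step 13: r3 = -(2) = -2 -> checks out
step 14: r3 = -2 + 16 = 14 -> no discrepancy
step 15: r2 = 14 -> agrees with the printout
All entries verified; no error found.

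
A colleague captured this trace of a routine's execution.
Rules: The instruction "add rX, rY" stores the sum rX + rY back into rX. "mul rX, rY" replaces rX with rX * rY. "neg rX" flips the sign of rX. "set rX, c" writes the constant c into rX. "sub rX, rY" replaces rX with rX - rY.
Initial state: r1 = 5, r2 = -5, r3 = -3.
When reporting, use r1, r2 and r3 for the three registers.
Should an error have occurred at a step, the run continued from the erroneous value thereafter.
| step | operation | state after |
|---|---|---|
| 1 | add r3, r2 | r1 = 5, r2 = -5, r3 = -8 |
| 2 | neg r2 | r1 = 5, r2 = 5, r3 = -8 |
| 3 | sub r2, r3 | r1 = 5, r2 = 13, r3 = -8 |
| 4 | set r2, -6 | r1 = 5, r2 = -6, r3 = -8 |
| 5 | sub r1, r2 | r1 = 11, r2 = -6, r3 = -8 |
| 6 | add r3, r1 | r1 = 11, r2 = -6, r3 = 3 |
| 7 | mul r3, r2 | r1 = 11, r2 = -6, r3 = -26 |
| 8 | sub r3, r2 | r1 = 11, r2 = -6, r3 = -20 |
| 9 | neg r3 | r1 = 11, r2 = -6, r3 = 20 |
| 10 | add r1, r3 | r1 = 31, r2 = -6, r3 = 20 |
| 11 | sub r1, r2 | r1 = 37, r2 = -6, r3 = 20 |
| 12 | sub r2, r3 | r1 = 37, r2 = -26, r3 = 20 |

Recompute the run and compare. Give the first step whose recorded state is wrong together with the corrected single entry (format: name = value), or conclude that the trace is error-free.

Recomputing the run from the initial state:
step 1: r1 = 5, r2 = -5, r3 = -8
step 2: r1 = 5, r2 = 5, r3 = -8
step 3: r1 = 5, r2 = 13, r3 = -8
step 4: r1 = 5, r2 = -6, r3 = -8
step 5: r1 = 11, r2 = -6, r3 = -8
step 6: r1 = 11, r2 = -6, r3 = 3
step 7: r1 = 11, r2 = -6, r3 = -18
step 8: r1 = 11, r2 = -6, r3 = -12
step 9: r1 = 11, r2 = -6, r3 = 12
step 10: r1 = 23, r2 = -6, r3 = 12
step 11: r1 = 29, r2 = -6, r3 = 12
step 12: r1 = 29, r2 = -18, r3 = 12
The first disagreement with the trace is at step 7, where the value should be r3 = -18.

step 7, r3 = -18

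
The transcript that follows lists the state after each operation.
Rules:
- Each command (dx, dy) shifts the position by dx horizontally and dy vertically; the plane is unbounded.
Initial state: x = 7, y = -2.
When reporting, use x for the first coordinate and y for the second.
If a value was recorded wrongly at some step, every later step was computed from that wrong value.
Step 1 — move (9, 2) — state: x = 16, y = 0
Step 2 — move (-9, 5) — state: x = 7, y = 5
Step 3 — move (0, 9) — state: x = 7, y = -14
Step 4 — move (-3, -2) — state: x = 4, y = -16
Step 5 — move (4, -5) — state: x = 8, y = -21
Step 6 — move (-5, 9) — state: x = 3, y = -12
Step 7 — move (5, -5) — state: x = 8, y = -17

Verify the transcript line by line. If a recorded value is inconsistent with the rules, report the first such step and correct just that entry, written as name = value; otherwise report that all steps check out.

step 3, y = 14

Step 1: x = 7 + (9) = 16, y = -2 + (2) = 0 — no discrepancy.
Step 2: x = 16 + (-9) = 7, y = 0 + (5) = 5 — consistent with the transcript.
Step 3: x = 7 + (0) = 7, y = 5 + (9) = 14 — the recorded entry deviates here.
First incorrect step: 3; the correct value is y = 14.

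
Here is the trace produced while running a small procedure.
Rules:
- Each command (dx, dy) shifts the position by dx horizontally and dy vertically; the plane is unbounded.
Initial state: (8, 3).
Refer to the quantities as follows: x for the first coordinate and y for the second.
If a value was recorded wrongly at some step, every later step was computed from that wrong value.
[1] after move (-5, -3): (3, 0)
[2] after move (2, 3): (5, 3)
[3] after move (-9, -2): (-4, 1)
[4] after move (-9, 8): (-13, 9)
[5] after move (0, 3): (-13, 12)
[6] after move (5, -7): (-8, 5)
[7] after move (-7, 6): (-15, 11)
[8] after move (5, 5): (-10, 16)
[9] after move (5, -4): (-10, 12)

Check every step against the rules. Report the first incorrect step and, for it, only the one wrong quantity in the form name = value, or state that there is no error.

Step 1: x = 8 + (-5) = 3, y = 3 + (-3) = 0 — checks out.
Step 2: x = 3 + (2) = 5, y = 0 + (3) = 3 — same as recorded.
Step 3: x = 5 + (-9) = -4, y = 3 + (-2) = 1 — same as recorded.
Step 4: x = -4 + (-9) = -13, y = 1 + (8) = 9 — agrees with the trace.
Step 5: x = -13 + (0) = -13, y = 9 + (3) = 12 — confirmed correct.
Step 6: x = -13 + (5) = -8, y = 12 + (-7) = 5 — checks out.
Step 7: x = -8 + (-7) = -15, y = 5 + (6) = 11 — confirmed correct.
Step 8: x = -15 + (5) = -10, y = 11 + (5) = 16 — verified.
Step 9: x = -10 + (5) = -5, y = 16 + (-4) = 12 — the entry is off here.
Step 9 is the first one off; corrected, x = -5.

step 9, x = -5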